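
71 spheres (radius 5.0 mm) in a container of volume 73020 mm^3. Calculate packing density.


V_sphere = 4/3*pi*5.0^3 = 523.5988 mm^3
Total V = 71*523.5988 = 37175.5148 mm^3
PD = 37175.5148 / 73020 = 0.509

0.509


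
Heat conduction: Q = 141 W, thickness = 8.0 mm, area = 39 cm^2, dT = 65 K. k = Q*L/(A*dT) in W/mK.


k = 141*8.0/1000/(39/10000*65) = 4.45 W/mK

4.45


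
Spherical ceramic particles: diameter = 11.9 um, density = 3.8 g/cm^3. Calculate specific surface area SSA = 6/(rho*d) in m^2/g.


SSA = 6 / (3.8 * 11.9) = 0.133 m^2/g

0.133


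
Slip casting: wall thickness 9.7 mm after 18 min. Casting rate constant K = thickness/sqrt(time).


K = 9.7 / sqrt(18) = 9.7 / 4.2426 = 2.286 mm/min^0.5

2.286


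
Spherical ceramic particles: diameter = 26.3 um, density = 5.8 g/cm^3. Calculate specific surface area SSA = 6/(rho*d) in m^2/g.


SSA = 6 / (5.8 * 26.3) = 0.039 m^2/g

0.039


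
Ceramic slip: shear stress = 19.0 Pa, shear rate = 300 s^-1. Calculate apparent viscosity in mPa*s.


eta = tau/gamma * 1000 = 19.0/300 * 1000 = 63.3 mPa*s

63.3


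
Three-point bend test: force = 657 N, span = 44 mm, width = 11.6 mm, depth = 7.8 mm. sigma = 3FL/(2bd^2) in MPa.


sigma = 3*657*44/(2*11.6*7.8^2) = 61.4 MPa

61.4


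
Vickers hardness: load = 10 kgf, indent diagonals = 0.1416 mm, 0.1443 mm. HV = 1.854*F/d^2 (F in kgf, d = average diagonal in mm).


d_avg = (0.1416+0.1443)/2 = 0.14295 mm
HV = 1.854*10/0.14295^2 = 907

907


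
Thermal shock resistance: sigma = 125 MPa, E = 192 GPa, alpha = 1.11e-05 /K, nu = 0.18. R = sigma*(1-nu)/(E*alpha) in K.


R = 125*(1-0.18)/(192*1000*1.11e-05) = 48 K

48


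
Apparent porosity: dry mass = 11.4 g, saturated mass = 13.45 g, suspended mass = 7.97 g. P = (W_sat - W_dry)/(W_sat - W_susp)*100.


P = (13.45 - 11.4) / (13.45 - 7.97) * 100 = 2.05 / 5.48 * 100 = 37.4%

37.4


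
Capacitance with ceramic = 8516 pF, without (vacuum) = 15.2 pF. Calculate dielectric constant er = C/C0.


er = 8516 / 15.2 = 560.26

560.26


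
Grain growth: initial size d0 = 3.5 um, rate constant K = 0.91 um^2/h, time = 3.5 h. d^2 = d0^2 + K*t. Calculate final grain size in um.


d^2 = 3.5^2 + 0.91*3.5 = 15.435
d = sqrt(15.435) = 3.93 um

3.93


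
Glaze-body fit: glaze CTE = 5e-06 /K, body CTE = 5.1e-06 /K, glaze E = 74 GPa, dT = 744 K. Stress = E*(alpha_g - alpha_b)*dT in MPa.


Stress = 74*1000*(5e-06 - 5.1e-06)*744 = -5.5 MPa

-5.5


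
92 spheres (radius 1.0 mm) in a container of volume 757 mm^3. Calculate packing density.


V_sphere = 4/3*pi*1.0^3 = 4.1888 mm^3
Total V = 92*4.1888 = 385.3696 mm^3
PD = 385.3696 / 757 = 0.509

0.509


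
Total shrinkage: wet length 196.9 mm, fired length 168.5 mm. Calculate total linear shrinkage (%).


TS = (196.9 - 168.5) / 196.9 * 100 = 14.42%

14.42


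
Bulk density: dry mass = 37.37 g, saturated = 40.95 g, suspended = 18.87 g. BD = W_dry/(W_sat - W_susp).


BD = 37.37 / (40.95 - 18.87) = 37.37 / 22.08 = 1.692 g/cm^3

1.692


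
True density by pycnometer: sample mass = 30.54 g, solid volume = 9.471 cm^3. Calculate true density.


TD = 30.54 / 9.471 = 3.225 g/cm^3

3.225


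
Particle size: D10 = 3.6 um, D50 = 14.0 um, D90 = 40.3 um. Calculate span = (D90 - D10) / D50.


Span = (40.3 - 3.6) / 14.0 = 36.7 / 14.0 = 2.621

2.621


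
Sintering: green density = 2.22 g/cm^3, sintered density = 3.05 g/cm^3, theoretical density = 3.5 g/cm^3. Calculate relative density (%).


Relative = 3.05 / 3.5 * 100 = 87.1%

87.1


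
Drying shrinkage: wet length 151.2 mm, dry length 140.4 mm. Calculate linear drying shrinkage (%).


DS = (151.2 - 140.4) / 151.2 * 100 = 7.14%

7.14


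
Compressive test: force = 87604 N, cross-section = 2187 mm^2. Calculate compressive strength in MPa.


CS = 87604 / 2187 = 40.1 MPa

40.1


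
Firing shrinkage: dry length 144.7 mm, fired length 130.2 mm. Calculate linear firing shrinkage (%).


FS = (144.7 - 130.2) / 144.7 * 100 = 10.02%

10.02


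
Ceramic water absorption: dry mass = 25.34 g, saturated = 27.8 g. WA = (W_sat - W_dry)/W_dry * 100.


WA = (27.8 - 25.34) / 25.34 * 100 = 9.71%

9.71


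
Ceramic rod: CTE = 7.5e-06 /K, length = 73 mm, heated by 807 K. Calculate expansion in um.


dL = 7.5e-06 * 73 * 807 * 1000 = 441.833 um

441.833


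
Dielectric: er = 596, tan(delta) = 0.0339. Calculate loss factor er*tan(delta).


Loss = 596 * 0.0339 = 20.204

20.204


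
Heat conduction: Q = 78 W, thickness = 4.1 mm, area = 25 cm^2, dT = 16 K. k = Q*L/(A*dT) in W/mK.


k = 78*4.1/1000/(25/10000*16) = 8.0 W/mK

8.0


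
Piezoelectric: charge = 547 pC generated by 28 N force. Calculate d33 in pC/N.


d33 = 547 / 28 = 19.5 pC/N

19.5


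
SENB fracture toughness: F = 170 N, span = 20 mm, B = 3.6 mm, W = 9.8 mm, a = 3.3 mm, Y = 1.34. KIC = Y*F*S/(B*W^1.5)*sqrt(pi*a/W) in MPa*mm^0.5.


KIC = 1.34*170*20/(3.6*9.8^1.5)*sqrt(pi*3.3/9.8) = 42.43

42.43


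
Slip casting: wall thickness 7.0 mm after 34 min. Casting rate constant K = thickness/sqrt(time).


K = 7.0 / sqrt(34) = 7.0 / 5.831 = 1.2 mm/min^0.5

1.2


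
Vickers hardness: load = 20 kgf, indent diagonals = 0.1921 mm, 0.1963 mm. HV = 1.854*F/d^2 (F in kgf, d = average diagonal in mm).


d_avg = (0.1921+0.1963)/2 = 0.1942 mm
HV = 1.854*20/0.1942^2 = 983

983


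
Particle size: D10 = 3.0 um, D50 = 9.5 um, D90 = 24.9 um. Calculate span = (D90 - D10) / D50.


Span = (24.9 - 3.0) / 9.5 = 21.9 / 9.5 = 2.305

2.305


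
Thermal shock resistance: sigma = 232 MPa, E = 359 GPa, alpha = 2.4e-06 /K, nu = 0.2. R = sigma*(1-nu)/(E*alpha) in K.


R = 232*(1-0.2)/(359*1000*2.4e-06) = 215 K

215


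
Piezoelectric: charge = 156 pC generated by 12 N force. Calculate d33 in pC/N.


d33 = 156 / 12 = 13.0 pC/N

13.0


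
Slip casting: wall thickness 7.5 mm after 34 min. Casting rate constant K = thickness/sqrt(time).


K = 7.5 / sqrt(34) = 7.5 / 5.831 = 1.286 mm/min^0.5

1.286


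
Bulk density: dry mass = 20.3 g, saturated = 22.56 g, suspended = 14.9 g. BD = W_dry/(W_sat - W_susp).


BD = 20.3 / (22.56 - 14.9) = 20.3 / 7.66 = 2.65 g/cm^3

2.65


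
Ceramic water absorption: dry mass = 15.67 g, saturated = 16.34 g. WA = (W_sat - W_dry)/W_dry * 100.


WA = (16.34 - 15.67) / 15.67 * 100 = 4.28%

4.28


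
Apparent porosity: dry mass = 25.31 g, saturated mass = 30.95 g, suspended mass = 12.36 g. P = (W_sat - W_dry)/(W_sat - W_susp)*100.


P = (30.95 - 25.31) / (30.95 - 12.36) * 100 = 5.64 / 18.59 * 100 = 30.3%

30.3


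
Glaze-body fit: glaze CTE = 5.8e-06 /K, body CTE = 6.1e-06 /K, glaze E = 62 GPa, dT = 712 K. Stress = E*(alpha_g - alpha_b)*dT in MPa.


Stress = 62*1000*(5.8e-06 - 6.1e-06)*712 = -13.2 MPa

-13.2


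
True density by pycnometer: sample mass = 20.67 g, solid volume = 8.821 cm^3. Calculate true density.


TD = 20.67 / 8.821 = 2.343 g/cm^3

2.343


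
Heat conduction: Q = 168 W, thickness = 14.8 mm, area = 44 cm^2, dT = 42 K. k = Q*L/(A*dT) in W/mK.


k = 168*14.8/1000/(44/10000*42) = 13.45 W/mK

13.45


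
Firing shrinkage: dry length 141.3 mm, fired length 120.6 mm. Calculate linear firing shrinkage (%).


FS = (141.3 - 120.6) / 141.3 * 100 = 14.65%

14.65


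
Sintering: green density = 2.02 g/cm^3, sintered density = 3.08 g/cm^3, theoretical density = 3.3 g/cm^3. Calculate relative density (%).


Relative = 3.08 / 3.3 * 100 = 93.3%

93.3


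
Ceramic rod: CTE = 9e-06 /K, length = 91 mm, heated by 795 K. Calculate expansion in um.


dL = 9e-06 * 91 * 795 * 1000 = 651.105 um

651.105


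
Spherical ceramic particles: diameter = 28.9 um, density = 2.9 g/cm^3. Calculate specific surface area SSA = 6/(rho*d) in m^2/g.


SSA = 6 / (2.9 * 28.9) = 0.072 m^2/g

0.072


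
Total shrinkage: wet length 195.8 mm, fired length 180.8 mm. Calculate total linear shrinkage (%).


TS = (195.8 - 180.8) / 195.8 * 100 = 7.66%

7.66


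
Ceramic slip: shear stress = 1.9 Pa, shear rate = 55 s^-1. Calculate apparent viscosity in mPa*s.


eta = tau/gamma * 1000 = 1.9/55 * 1000 = 34.5 mPa*s

34.5


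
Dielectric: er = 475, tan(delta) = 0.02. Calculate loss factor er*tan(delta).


Loss = 475 * 0.02 = 9.5

9.5


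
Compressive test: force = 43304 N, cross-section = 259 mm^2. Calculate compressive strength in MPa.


CS = 43304 / 259 = 167.2 MPa

167.2


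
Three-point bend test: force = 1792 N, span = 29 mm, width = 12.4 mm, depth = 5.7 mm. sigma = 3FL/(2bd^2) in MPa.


sigma = 3*1792*29/(2*12.4*5.7^2) = 193.5 MPa

193.5


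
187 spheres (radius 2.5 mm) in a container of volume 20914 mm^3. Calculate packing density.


V_sphere = 4/3*pi*2.5^3 = 65.4498 mm^3
Total V = 187*65.4498 = 12239.1126 mm^3
PD = 12239.1126 / 20914 = 0.585

0.585


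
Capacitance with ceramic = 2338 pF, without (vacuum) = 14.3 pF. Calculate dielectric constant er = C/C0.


er = 2338 / 14.3 = 163.5

163.5


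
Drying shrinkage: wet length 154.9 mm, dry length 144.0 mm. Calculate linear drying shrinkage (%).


DS = (154.9 - 144.0) / 154.9 * 100 = 7.04%

7.04


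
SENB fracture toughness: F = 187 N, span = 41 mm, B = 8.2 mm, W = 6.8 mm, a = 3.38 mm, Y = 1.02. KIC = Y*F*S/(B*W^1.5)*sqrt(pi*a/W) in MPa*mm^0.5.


KIC = 1.02*187*41/(8.2*6.8^1.5)*sqrt(pi*3.38/6.8) = 67.21

67.21


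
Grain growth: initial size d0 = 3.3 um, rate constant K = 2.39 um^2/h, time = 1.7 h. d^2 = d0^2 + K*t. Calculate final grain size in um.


d^2 = 3.3^2 + 2.39*1.7 = 14.953
d = sqrt(14.953) = 3.87 um

3.87


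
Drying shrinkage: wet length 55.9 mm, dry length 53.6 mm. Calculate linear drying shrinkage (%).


DS = (55.9 - 53.6) / 55.9 * 100 = 4.11%

4.11


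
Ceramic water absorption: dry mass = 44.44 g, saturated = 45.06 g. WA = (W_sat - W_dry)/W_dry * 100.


WA = (45.06 - 44.44) / 44.44 * 100 = 1.4%

1.4


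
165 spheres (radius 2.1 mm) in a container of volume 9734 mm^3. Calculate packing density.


V_sphere = 4/3*pi*2.1^3 = 38.7924 mm^3
Total V = 165*38.7924 = 6400.746 mm^3
PD = 6400.746 / 9734 = 0.658

0.658


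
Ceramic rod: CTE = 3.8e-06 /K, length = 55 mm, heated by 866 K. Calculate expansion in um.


dL = 3.8e-06 * 55 * 866 * 1000 = 180.994 um

180.994


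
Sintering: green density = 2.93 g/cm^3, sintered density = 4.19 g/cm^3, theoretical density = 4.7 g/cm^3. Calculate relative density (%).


Relative = 4.19 / 4.7 * 100 = 89.1%

89.1


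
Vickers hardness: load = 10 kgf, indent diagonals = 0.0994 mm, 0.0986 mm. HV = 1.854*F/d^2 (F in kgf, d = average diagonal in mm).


d_avg = (0.0994+0.0986)/2 = 0.099 mm
HV = 1.854*10/0.099^2 = 1892

1892


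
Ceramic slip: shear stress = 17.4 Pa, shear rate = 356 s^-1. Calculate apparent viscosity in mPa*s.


eta = tau/gamma * 1000 = 17.4/356 * 1000 = 48.9 mPa*s

48.9


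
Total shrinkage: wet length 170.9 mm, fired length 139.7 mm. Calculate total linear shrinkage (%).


TS = (170.9 - 139.7) / 170.9 * 100 = 18.26%

18.26


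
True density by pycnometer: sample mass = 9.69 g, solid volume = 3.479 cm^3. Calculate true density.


TD = 9.69 / 3.479 = 2.785 g/cm^3

2.785


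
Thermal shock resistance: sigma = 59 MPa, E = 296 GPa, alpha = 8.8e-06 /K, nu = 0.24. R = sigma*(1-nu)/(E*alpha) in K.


R = 59*(1-0.24)/(296*1000*8.8e-06) = 17 K

17


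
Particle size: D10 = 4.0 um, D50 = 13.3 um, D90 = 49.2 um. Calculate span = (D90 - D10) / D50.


Span = (49.2 - 4.0) / 13.3 = 45.2 / 13.3 = 3.398

3.398


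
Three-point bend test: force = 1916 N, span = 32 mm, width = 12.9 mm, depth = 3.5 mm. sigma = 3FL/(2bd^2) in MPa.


sigma = 3*1916*32/(2*12.9*3.5^2) = 582.0 MPa

582.0


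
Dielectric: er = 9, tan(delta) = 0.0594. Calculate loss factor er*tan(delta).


Loss = 9 * 0.0594 = 0.535

0.535


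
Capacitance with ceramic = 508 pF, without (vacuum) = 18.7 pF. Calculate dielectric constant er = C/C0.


er = 508 / 18.7 = 27.17

27.17


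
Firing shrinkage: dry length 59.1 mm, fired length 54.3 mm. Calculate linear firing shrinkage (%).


FS = (59.1 - 54.3) / 59.1 * 100 = 8.12%

8.12


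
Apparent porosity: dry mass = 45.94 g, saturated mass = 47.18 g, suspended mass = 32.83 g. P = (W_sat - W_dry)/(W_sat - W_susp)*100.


P = (47.18 - 45.94) / (47.18 - 32.83) * 100 = 1.24 / 14.35 * 100 = 8.6%

8.6


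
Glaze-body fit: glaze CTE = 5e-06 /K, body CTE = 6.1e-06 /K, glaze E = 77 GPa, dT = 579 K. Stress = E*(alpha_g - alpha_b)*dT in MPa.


Stress = 77*1000*(5e-06 - 6.1e-06)*579 = -49.0 MPa

-49.0


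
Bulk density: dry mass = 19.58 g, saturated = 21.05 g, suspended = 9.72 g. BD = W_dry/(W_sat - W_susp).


BD = 19.58 / (21.05 - 9.72) = 19.58 / 11.33 = 1.728 g/cm^3

1.728


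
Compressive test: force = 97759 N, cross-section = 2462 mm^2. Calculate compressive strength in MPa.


CS = 97759 / 2462 = 39.7 MPa

39.7


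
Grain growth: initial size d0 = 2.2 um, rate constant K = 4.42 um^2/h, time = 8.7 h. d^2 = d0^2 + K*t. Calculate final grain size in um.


d^2 = 2.2^2 + 4.42*8.7 = 43.294
d = sqrt(43.294) = 6.58 um

6.58


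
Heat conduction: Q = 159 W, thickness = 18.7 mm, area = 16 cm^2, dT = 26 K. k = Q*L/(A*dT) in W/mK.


k = 159*18.7/1000/(16/10000*26) = 71.47 W/mK

71.47


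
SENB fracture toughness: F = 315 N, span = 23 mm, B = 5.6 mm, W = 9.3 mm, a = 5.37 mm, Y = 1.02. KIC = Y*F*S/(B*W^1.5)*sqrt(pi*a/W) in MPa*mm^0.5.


KIC = 1.02*315*23/(5.6*9.3^1.5)*sqrt(pi*5.37/9.3) = 62.67

62.67


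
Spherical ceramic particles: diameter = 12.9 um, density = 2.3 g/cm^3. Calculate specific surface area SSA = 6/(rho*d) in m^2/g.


SSA = 6 / (2.3 * 12.9) = 0.202 m^2/g

0.202


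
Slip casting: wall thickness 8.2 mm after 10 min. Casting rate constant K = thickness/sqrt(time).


K = 8.2 / sqrt(10) = 8.2 / 3.1623 = 2.593 mm/min^0.5

2.593


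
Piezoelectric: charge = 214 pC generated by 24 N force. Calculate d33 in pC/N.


d33 = 214 / 24 = 8.9 pC/N

8.9


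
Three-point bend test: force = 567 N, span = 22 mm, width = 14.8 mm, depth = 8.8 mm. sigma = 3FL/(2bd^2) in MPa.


sigma = 3*567*22/(2*14.8*8.8^2) = 16.3 MPa

16.3


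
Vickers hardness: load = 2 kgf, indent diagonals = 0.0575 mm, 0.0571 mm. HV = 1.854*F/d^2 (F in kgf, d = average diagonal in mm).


d_avg = (0.0575+0.0571)/2 = 0.0573 mm
HV = 1.854*2/0.0573^2 = 1129

1129


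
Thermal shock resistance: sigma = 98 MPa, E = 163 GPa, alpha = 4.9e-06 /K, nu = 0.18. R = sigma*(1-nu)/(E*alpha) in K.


R = 98*(1-0.18)/(163*1000*4.9e-06) = 101 K

101


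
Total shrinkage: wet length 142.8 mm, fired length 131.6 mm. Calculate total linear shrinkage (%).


TS = (142.8 - 131.6) / 142.8 * 100 = 7.84%

7.84


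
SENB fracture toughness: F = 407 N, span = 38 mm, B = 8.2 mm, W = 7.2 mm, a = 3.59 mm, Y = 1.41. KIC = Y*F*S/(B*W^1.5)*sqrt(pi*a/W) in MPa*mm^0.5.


KIC = 1.41*407*38/(8.2*7.2^1.5)*sqrt(pi*3.59/7.2) = 172.28

172.28


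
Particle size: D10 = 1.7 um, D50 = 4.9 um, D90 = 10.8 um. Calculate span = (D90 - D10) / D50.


Span = (10.8 - 1.7) / 4.9 = 9.1 / 4.9 = 1.857

1.857


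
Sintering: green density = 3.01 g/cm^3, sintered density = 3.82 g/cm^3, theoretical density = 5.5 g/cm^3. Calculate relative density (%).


Relative = 3.82 / 5.5 * 100 = 69.5%

69.5


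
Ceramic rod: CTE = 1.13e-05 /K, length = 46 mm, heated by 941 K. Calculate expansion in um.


dL = 1.13e-05 * 46 * 941 * 1000 = 489.132 um

489.132


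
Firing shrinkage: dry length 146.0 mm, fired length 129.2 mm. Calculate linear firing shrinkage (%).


FS = (146.0 - 129.2) / 146.0 * 100 = 11.51%

11.51


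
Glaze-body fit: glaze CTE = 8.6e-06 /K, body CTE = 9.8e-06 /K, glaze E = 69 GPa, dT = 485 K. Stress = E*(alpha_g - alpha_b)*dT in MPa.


Stress = 69*1000*(8.6e-06 - 9.8e-06)*485 = -40.2 MPa

-40.2


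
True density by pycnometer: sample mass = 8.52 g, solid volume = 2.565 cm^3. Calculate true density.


TD = 8.52 / 2.565 = 3.322 g/cm^3

3.322


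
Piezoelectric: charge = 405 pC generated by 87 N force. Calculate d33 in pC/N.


d33 = 405 / 87 = 4.7 pC/N

4.7


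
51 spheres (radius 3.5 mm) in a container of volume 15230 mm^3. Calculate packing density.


V_sphere = 4/3*pi*3.5^3 = 179.5944 mm^3
Total V = 51*179.5944 = 9159.3144 mm^3
PD = 9159.3144 / 15230 = 0.601

0.601


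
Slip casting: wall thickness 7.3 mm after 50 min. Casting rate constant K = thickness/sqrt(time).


K = 7.3 / sqrt(50) = 7.3 / 7.0711 = 1.032 mm/min^0.5

1.032


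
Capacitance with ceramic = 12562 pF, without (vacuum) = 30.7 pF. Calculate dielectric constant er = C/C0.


er = 12562 / 30.7 = 409.19

409.19


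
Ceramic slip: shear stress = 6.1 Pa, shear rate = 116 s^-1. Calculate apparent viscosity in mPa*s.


eta = tau/gamma * 1000 = 6.1/116 * 1000 = 52.6 mPa*s

52.6


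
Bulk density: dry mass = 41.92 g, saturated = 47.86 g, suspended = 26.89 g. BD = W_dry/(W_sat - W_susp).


BD = 41.92 / (47.86 - 26.89) = 41.92 / 20.97 = 1.999 g/cm^3

1.999


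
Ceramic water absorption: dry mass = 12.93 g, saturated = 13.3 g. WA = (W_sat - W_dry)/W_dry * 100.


WA = (13.3 - 12.93) / 12.93 * 100 = 2.86%

2.86


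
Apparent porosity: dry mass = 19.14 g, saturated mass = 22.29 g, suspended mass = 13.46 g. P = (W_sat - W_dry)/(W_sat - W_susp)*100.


P = (22.29 - 19.14) / (22.29 - 13.46) * 100 = 3.15 / 8.83 * 100 = 35.7%

35.7


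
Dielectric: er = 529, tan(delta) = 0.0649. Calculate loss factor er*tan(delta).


Loss = 529 * 0.0649 = 34.332

34.332


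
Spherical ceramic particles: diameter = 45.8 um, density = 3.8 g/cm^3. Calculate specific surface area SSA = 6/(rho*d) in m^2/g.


SSA = 6 / (3.8 * 45.8) = 0.034 m^2/g

0.034


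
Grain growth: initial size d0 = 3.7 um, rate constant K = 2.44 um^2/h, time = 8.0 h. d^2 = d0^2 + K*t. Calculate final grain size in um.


d^2 = 3.7^2 + 2.44*8.0 = 33.21
d = sqrt(33.21) = 5.76 um

5.76


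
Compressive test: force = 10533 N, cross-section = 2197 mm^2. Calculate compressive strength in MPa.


CS = 10533 / 2197 = 4.8 MPa

4.8


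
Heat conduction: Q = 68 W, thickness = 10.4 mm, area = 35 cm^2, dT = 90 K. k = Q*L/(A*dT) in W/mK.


k = 68*10.4/1000/(35/10000*90) = 2.25 W/mK

2.25


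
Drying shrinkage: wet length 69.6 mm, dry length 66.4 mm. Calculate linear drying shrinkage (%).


DS = (69.6 - 66.4) / 69.6 * 100 = 4.6%

4.6


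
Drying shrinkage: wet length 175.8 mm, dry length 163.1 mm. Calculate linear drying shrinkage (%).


DS = (175.8 - 163.1) / 175.8 * 100 = 7.22%

7.22


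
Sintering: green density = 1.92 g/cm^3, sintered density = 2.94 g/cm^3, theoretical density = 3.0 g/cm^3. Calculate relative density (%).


Relative = 2.94 / 3.0 * 100 = 98.0%

98.0


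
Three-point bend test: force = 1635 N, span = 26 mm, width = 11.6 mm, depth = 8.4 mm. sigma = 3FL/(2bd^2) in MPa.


sigma = 3*1635*26/(2*11.6*8.4^2) = 77.9 MPa

77.9


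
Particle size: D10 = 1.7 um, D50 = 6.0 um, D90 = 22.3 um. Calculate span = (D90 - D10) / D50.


Span = (22.3 - 1.7) / 6.0 = 20.6 / 6.0 = 3.433

3.433


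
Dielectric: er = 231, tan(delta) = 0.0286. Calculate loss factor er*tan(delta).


Loss = 231 * 0.0286 = 6.607

6.607


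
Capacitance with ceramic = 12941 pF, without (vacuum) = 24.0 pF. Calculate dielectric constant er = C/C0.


er = 12941 / 24.0 = 539.21

539.21


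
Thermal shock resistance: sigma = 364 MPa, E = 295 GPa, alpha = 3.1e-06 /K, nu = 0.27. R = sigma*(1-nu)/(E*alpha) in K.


R = 364*(1-0.27)/(295*1000*3.1e-06) = 291 K

291


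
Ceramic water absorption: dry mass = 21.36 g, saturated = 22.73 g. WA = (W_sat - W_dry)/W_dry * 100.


WA = (22.73 - 21.36) / 21.36 * 100 = 6.41%

6.41


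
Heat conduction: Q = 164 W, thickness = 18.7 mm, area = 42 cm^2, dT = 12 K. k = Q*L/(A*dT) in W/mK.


k = 164*18.7/1000/(42/10000*12) = 60.85 W/mK

60.85


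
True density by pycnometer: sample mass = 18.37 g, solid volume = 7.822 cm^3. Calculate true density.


TD = 18.37 / 7.822 = 2.349 g/cm^3

2.349


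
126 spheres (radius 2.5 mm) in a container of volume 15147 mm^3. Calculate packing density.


V_sphere = 4/3*pi*2.5^3 = 65.4498 mm^3
Total V = 126*65.4498 = 8246.6748 mm^3
PD = 8246.6748 / 15147 = 0.544

0.544


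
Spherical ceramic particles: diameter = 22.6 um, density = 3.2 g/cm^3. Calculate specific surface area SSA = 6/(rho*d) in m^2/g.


SSA = 6 / (3.2 * 22.6) = 0.083 m^2/g

0.083


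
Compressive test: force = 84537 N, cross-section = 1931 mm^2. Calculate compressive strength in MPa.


CS = 84537 / 1931 = 43.8 MPa

43.8


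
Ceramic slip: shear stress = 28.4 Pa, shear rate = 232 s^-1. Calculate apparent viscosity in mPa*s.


eta = tau/gamma * 1000 = 28.4/232 * 1000 = 122.4 mPa*s

122.4


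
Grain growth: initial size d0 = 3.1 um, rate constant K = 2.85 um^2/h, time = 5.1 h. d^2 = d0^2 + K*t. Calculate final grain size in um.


d^2 = 3.1^2 + 2.85*5.1 = 24.145
d = sqrt(24.145) = 4.91 um

4.91


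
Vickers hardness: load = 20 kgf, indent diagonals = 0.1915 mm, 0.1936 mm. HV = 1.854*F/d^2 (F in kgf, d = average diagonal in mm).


d_avg = (0.1915+0.1936)/2 = 0.19255 mm
HV = 1.854*20/0.19255^2 = 1000

1000


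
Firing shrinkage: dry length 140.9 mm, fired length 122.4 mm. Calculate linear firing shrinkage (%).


FS = (140.9 - 122.4) / 140.9 * 100 = 13.13%

13.13


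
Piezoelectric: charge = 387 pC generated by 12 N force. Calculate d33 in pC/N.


d33 = 387 / 12 = 32.3 pC/N

32.3


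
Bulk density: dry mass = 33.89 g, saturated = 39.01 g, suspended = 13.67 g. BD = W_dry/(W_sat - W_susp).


BD = 33.89 / (39.01 - 13.67) = 33.89 / 25.34 = 1.337 g/cm^3

1.337


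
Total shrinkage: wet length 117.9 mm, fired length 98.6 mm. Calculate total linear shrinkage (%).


TS = (117.9 - 98.6) / 117.9 * 100 = 16.37%

16.37


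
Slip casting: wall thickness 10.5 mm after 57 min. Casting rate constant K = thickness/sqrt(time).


K = 10.5 / sqrt(57) = 10.5 / 7.5498 = 1.391 mm/min^0.5

1.391


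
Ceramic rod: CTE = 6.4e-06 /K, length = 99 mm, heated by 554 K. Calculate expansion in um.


dL = 6.4e-06 * 99 * 554 * 1000 = 351.014 um

351.014


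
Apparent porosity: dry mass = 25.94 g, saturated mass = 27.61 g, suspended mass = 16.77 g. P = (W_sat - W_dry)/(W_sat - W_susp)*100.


P = (27.61 - 25.94) / (27.61 - 16.77) * 100 = 1.67 / 10.84 * 100 = 15.4%

15.4


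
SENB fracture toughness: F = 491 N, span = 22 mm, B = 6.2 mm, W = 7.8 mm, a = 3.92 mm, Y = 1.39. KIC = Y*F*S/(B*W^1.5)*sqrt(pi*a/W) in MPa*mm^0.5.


KIC = 1.39*491*22/(6.2*7.8^1.5)*sqrt(pi*3.92/7.8) = 139.69

139.69


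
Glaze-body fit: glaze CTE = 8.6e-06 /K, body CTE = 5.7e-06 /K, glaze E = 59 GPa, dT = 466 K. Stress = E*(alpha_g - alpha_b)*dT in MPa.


Stress = 59*1000*(8.6e-06 - 5.7e-06)*466 = 79.7 MPa

79.7


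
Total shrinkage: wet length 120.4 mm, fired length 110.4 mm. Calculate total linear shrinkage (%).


TS = (120.4 - 110.4) / 120.4 * 100 = 8.31%

8.31


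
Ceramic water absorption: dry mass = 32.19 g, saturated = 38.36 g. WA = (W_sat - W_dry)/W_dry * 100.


WA = (38.36 - 32.19) / 32.19 * 100 = 19.17%

19.17


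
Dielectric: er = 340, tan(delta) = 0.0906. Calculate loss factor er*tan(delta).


Loss = 340 * 0.0906 = 30.804

30.804


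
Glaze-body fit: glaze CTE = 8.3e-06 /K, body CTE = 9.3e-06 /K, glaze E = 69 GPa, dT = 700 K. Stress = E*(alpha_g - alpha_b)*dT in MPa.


Stress = 69*1000*(8.3e-06 - 9.3e-06)*700 = -48.3 MPa

-48.3


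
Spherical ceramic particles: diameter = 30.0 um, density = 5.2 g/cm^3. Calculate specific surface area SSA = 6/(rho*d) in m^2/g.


SSA = 6 / (5.2 * 30.0) = 0.038 m^2/g

0.038


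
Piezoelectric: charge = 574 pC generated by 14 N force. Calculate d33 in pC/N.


d33 = 574 / 14 = 41.0 pC/N

41.0


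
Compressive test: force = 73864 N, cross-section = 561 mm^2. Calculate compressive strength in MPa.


CS = 73864 / 561 = 131.7 MPa

131.7


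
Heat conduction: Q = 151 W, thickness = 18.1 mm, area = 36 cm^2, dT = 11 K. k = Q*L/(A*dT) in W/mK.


k = 151*18.1/1000/(36/10000*11) = 69.02 W/mK

69.02


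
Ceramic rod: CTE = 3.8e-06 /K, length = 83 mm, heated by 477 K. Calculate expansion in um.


dL = 3.8e-06 * 83 * 477 * 1000 = 150.446 um

150.446


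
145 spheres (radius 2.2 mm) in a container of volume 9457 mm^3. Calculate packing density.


V_sphere = 4/3*pi*2.2^3 = 44.6022 mm^3
Total V = 145*44.6022 = 6467.319 mm^3
PD = 6467.319 / 9457 = 0.684

0.684


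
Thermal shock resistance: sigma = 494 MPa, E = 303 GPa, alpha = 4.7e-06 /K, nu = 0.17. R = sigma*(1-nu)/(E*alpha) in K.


R = 494*(1-0.17)/(303*1000*4.7e-06) = 288 K

288


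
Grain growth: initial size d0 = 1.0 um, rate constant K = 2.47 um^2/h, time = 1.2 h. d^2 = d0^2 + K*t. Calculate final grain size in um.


d^2 = 1.0^2 + 2.47*1.2 = 3.964
d = sqrt(3.964) = 1.99 um

1.99


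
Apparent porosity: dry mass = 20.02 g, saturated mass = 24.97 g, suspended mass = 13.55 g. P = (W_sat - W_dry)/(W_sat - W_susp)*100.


P = (24.97 - 20.02) / (24.97 - 13.55) * 100 = 4.95 / 11.42 * 100 = 43.3%

43.3


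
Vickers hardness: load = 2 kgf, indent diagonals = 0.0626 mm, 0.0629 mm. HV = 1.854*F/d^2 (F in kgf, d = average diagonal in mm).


d_avg = (0.0626+0.0629)/2 = 0.06275 mm
HV = 1.854*2/0.06275^2 = 942

942


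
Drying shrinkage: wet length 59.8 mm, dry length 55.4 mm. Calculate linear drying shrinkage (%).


DS = (59.8 - 55.4) / 59.8 * 100 = 7.36%

7.36


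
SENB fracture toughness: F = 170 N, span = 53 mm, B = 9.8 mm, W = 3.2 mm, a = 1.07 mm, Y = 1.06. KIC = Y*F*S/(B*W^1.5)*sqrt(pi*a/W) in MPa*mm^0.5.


KIC = 1.06*170*53/(9.8*3.2^1.5)*sqrt(pi*1.07/3.2) = 174.49

174.49


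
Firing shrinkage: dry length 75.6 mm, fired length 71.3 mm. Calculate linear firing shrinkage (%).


FS = (75.6 - 71.3) / 75.6 * 100 = 5.69%

5.69


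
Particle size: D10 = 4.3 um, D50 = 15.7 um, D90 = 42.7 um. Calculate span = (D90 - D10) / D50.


Span = (42.7 - 4.3) / 15.7 = 38.4 / 15.7 = 2.446

2.446


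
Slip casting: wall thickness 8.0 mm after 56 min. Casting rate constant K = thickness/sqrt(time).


K = 8.0 / sqrt(56) = 8.0 / 7.4833 = 1.069 mm/min^0.5

1.069


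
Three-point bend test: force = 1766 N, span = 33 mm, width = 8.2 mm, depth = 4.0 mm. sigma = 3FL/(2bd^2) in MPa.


sigma = 3*1766*33/(2*8.2*4.0^2) = 666.3 MPa

666.3


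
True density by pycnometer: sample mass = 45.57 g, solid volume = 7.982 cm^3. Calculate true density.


TD = 45.57 / 7.982 = 5.709 g/cm^3

5.709


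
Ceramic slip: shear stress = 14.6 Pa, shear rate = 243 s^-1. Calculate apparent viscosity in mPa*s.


eta = tau/gamma * 1000 = 14.6/243 * 1000 = 60.1 mPa*s

60.1


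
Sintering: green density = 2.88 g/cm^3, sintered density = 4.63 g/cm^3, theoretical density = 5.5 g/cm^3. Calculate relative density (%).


Relative = 4.63 / 5.5 * 100 = 84.2%

84.2


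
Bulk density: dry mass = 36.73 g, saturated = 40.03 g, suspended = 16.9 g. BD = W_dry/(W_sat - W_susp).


BD = 36.73 / (40.03 - 16.9) = 36.73 / 23.13 = 1.588 g/cm^3

1.588


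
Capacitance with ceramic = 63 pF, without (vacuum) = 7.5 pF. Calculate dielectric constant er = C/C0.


er = 63 / 7.5 = 8.4

8.4


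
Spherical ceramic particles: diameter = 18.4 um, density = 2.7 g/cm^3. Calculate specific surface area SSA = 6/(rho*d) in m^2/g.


SSA = 6 / (2.7 * 18.4) = 0.121 m^2/g

0.121


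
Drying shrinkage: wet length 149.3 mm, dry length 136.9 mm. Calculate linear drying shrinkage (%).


DS = (149.3 - 136.9) / 149.3 * 100 = 8.31%

8.31


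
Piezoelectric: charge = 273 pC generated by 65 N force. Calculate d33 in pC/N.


d33 = 273 / 65 = 4.2 pC/N

4.2


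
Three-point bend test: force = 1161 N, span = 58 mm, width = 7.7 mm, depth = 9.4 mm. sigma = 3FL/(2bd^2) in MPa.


sigma = 3*1161*58/(2*7.7*9.4^2) = 148.5 MPa

148.5


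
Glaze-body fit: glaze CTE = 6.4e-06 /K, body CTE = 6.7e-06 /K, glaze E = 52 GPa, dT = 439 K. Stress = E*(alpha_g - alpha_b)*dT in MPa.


Stress = 52*1000*(6.4e-06 - 6.7e-06)*439 = -6.8 MPa

-6.8


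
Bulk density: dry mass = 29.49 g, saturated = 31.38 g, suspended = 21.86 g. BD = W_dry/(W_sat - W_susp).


BD = 29.49 / (31.38 - 21.86) = 29.49 / 9.52 = 3.098 g/cm^3

3.098


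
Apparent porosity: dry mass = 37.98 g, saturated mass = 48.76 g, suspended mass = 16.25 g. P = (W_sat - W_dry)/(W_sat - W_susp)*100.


P = (48.76 - 37.98) / (48.76 - 16.25) * 100 = 10.78 / 32.51 * 100 = 33.2%

33.2


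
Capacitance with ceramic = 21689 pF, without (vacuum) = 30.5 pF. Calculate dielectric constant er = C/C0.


er = 21689 / 30.5 = 711.11

711.11


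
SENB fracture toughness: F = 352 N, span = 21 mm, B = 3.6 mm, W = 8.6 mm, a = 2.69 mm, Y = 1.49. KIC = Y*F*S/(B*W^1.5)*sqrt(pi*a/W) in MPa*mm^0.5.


KIC = 1.49*352*21/(3.6*8.6^1.5)*sqrt(pi*2.69/8.6) = 120.25

120.25


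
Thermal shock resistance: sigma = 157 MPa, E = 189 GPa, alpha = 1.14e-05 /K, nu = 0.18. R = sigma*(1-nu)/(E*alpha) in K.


R = 157*(1-0.18)/(189*1000*1.14e-05) = 60 K

60


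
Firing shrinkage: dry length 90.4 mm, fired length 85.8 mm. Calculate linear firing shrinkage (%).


FS = (90.4 - 85.8) / 90.4 * 100 = 5.09%

5.09


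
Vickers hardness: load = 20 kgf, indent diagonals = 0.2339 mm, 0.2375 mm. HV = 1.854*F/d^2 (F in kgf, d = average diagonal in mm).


d_avg = (0.2339+0.2375)/2 = 0.2357 mm
HV = 1.854*20/0.2357^2 = 667

667


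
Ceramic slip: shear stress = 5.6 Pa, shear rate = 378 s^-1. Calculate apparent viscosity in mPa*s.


eta = tau/gamma * 1000 = 5.6/378 * 1000 = 14.8 mPa*s

14.8


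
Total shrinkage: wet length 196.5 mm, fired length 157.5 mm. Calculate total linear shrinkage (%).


TS = (196.5 - 157.5) / 196.5 * 100 = 19.85%

19.85


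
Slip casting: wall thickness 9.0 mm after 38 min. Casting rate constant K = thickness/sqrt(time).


K = 9.0 / sqrt(38) = 9.0 / 6.1644 = 1.46 mm/min^0.5

1.46


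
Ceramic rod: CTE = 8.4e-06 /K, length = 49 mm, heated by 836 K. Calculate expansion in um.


dL = 8.4e-06 * 49 * 836 * 1000 = 344.098 um

344.098


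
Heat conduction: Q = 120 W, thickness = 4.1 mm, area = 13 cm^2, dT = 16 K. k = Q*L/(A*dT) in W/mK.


k = 120*4.1/1000/(13/10000*16) = 23.65 W/mK

23.65


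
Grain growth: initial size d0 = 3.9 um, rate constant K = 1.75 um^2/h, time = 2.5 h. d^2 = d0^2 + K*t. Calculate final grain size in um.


d^2 = 3.9^2 + 1.75*2.5 = 19.585
d = sqrt(19.585) = 4.43 um

4.43


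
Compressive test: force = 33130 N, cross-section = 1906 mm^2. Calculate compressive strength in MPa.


CS = 33130 / 1906 = 17.4 MPa

17.4


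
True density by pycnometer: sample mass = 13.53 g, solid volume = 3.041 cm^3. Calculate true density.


TD = 13.53 / 3.041 = 4.449 g/cm^3

4.449


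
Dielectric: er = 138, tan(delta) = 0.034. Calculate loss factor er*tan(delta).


Loss = 138 * 0.034 = 4.692

4.692


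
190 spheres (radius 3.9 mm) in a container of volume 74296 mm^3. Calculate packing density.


V_sphere = 4/3*pi*3.9^3 = 248.4748 mm^3
Total V = 190*248.4748 = 47210.212 mm^3
PD = 47210.212 / 74296 = 0.635

0.635


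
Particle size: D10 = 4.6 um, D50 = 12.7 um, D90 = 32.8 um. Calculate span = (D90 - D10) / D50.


Span = (32.8 - 4.6) / 12.7 = 28.2 / 12.7 = 2.22

2.22


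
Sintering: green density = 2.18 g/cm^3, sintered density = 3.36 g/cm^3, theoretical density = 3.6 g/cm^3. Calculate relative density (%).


Relative = 3.36 / 3.6 * 100 = 93.3%

93.3


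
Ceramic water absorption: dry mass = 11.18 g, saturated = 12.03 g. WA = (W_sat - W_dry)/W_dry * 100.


WA = (12.03 - 11.18) / 11.18 * 100 = 7.6%

7.6


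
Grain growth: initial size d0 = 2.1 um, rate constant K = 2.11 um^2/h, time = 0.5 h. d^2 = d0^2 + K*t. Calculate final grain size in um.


d^2 = 2.1^2 + 2.11*0.5 = 5.465
d = sqrt(5.465) = 2.34 um

2.34


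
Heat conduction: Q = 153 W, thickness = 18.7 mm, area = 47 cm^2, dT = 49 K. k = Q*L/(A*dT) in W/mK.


k = 153*18.7/1000/(47/10000*49) = 12.42 W/mK

12.42


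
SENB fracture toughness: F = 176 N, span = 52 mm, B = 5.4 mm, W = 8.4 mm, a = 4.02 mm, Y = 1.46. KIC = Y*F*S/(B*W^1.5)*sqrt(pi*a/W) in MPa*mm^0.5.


KIC = 1.46*176*52/(5.4*8.4^1.5)*sqrt(pi*4.02/8.4) = 124.62

124.62


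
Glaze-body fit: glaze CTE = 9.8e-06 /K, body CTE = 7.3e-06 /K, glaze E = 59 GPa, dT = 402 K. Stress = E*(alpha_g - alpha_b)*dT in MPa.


Stress = 59*1000*(9.8e-06 - 7.3e-06)*402 = 59.3 MPa

59.3


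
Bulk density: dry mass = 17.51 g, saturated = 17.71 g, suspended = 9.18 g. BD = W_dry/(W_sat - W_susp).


BD = 17.51 / (17.71 - 9.18) = 17.51 / 8.53 = 2.053 g/cm^3

2.053


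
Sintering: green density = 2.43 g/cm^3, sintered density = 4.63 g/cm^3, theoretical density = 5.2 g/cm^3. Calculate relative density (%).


Relative = 4.63 / 5.2 * 100 = 89.0%

89.0


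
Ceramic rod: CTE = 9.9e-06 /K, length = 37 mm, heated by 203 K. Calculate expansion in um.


dL = 9.9e-06 * 37 * 203 * 1000 = 74.359 um

74.359


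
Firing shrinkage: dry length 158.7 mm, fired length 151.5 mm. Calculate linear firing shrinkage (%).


FS = (158.7 - 151.5) / 158.7 * 100 = 4.54%

4.54


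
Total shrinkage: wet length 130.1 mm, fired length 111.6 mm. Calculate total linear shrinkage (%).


TS = (130.1 - 111.6) / 130.1 * 100 = 14.22%

14.22


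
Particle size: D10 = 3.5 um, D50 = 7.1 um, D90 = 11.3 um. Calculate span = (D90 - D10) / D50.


Span = (11.3 - 3.5) / 7.1 = 7.8 / 7.1 = 1.099

1.099


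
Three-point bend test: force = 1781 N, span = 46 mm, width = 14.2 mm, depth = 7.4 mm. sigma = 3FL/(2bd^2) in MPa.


sigma = 3*1781*46/(2*14.2*7.4^2) = 158.0 MPa

158.0


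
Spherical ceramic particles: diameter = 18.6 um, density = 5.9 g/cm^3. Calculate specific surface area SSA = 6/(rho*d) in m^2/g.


SSA = 6 / (5.9 * 18.6) = 0.055 m^2/g

0.055


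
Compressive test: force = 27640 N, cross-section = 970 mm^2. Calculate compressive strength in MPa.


CS = 27640 / 970 = 28.5 MPa

28.5


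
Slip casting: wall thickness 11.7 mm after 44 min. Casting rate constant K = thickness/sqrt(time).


K = 11.7 / sqrt(44) = 11.7 / 6.6332 = 1.764 mm/min^0.5

1.764


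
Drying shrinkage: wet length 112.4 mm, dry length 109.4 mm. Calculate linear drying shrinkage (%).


DS = (112.4 - 109.4) / 112.4 * 100 = 2.67%

2.67


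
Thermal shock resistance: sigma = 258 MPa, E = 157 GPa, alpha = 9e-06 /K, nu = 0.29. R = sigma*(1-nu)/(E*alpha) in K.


R = 258*(1-0.29)/(157*1000*9e-06) = 130 K

130


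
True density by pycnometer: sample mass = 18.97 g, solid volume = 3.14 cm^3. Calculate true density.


TD = 18.97 / 3.14 = 6.041 g/cm^3

6.041


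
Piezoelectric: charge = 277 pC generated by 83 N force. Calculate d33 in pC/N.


d33 = 277 / 83 = 3.3 pC/N

3.3


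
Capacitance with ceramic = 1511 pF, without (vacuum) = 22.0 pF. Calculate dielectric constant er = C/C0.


er = 1511 / 22.0 = 68.68

68.68


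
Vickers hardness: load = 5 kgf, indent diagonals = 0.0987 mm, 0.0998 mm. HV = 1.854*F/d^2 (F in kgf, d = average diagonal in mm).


d_avg = (0.0987+0.0998)/2 = 0.09925 mm
HV = 1.854*5/0.09925^2 = 941

941


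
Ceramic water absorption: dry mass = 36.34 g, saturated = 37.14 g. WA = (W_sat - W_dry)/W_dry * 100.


WA = (37.14 - 36.34) / 36.34 * 100 = 2.2%

2.2


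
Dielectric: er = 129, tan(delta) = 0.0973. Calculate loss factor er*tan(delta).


Loss = 129 * 0.0973 = 12.552

12.552


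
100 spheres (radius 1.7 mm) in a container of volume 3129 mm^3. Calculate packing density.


V_sphere = 4/3*pi*1.7^3 = 20.5795 mm^3
Total V = 100*20.5795 = 2057.95 mm^3
PD = 2057.95 / 3129 = 0.658

0.658


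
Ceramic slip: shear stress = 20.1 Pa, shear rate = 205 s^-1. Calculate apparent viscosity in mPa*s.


eta = tau/gamma * 1000 = 20.1/205 * 1000 = 98.0 mPa*s

98.0


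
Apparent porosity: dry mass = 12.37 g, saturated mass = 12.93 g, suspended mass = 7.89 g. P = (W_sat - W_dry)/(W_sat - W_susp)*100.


P = (12.93 - 12.37) / (12.93 - 7.89) * 100 = 0.56 / 5.04 * 100 = 11.1%

11.1


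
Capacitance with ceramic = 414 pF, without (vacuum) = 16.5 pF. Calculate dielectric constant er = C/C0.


er = 414 / 16.5 = 25.09

25.09


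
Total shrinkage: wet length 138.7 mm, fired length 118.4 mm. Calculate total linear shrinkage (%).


TS = (138.7 - 118.4) / 138.7 * 100 = 14.64%

14.64


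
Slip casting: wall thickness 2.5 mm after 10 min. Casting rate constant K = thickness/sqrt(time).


K = 2.5 / sqrt(10) = 2.5 / 3.1623 = 0.791 mm/min^0.5

0.791


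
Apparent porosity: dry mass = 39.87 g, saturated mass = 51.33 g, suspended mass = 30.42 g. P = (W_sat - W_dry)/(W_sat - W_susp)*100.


P = (51.33 - 39.87) / (51.33 - 30.42) * 100 = 11.46 / 20.91 * 100 = 54.8%

54.8


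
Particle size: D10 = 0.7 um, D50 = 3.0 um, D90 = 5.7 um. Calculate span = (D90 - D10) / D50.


Span = (5.7 - 0.7) / 3.0 = 5.0 / 3.0 = 1.667

1.667


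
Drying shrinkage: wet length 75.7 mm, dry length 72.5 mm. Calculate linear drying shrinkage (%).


DS = (75.7 - 72.5) / 75.7 * 100 = 4.23%

4.23


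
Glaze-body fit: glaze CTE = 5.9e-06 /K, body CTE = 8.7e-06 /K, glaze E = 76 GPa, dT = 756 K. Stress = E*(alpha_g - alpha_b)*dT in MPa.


Stress = 76*1000*(5.9e-06 - 8.7e-06)*756 = -160.9 MPa

-160.9


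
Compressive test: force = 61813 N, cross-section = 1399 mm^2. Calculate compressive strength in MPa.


CS = 61813 / 1399 = 44.2 MPa

44.2


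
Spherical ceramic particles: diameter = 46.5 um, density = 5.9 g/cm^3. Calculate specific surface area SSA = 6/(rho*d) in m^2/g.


SSA = 6 / (5.9 * 46.5) = 0.022 m^2/g

0.022


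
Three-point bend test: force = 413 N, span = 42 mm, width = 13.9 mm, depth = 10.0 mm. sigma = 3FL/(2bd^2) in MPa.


sigma = 3*413*42/(2*13.9*10.0^2) = 18.7 MPa

18.7


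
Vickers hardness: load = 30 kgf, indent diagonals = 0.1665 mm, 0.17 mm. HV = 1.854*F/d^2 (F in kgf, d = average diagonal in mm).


d_avg = (0.1665+0.17)/2 = 0.16825 mm
HV = 1.854*30/0.16825^2 = 1965

1965


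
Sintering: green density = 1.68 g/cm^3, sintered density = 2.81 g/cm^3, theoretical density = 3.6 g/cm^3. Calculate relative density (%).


Relative = 2.81 / 3.6 * 100 = 78.1%

78.1


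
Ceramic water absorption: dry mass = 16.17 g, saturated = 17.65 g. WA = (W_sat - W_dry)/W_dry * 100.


WA = (17.65 - 16.17) / 16.17 * 100 = 9.15%

9.15


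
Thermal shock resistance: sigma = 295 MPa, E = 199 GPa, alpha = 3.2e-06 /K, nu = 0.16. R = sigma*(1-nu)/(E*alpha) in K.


R = 295*(1-0.16)/(199*1000*3.2e-06) = 389 K

389


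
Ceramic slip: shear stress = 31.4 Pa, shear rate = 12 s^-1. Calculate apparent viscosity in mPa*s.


eta = tau/gamma * 1000 = 31.4/12 * 1000 = 2616.7 mPa*s

2616.7


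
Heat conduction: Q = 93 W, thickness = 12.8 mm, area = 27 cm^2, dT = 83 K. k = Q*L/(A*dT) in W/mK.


k = 93*12.8/1000/(27/10000*83) = 5.31 W/mK

5.31


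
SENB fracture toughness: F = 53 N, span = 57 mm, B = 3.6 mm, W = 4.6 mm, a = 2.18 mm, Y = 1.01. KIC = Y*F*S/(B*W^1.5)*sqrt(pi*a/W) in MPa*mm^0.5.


KIC = 1.01*53*57/(3.6*4.6^1.5)*sqrt(pi*2.18/4.6) = 104.82

104.82


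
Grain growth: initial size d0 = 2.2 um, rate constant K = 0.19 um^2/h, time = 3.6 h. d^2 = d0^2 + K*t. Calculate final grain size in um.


d^2 = 2.2^2 + 0.19*3.6 = 5.524
d = sqrt(5.524) = 2.35 um

2.35


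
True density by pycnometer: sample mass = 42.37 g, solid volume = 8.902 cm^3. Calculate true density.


TD = 42.37 / 8.902 = 4.76 g/cm^3

4.76


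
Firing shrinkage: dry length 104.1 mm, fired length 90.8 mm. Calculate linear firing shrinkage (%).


FS = (104.1 - 90.8) / 104.1 * 100 = 12.78%

12.78
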